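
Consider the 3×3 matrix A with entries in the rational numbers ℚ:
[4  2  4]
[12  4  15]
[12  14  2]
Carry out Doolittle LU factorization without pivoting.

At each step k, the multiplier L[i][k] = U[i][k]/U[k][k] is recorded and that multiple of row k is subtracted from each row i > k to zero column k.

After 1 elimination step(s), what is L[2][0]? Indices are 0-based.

Step 1: pivot at (0,0) is 4.
  row1 ← row1 − (3)·row0  ⇒  L[1][0]=3, U row1=(0, -2, 3)
  row2 ← row2 − (3)·row0  ⇒  L[2][0]=3, U row2=(0, 8, -10)

L[2][0] = 3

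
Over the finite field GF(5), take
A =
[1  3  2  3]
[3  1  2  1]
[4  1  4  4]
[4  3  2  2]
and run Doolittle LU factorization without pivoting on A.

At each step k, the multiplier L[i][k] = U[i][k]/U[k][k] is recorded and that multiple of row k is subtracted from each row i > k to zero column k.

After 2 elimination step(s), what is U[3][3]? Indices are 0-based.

Step 1: pivot at (0,0) is 1.
  row1 ← row1 − (3)·row0  ⇒  L[1][0]=3, U row1=(0, 2, 1, 2)
  row2 ← row2 − (4)·row0  ⇒  L[2][0]=4, U row2=(0, 4, 1, 2)
  row3 ← row3 − (4)·row0  ⇒  L[3][0]=4, U row3=(0, 1, 4, 0)
Step 2: pivot at (1,1) is 2.
  row2 ← row2 − (2)·row1  ⇒  L[2][1]=2, U row2=(0, 0, 4, 3)
  row3 ← row3 − (3)·row1  ⇒  L[3][1]=3, U row3=(0, 0, 1, 4)

U[3][3] = 4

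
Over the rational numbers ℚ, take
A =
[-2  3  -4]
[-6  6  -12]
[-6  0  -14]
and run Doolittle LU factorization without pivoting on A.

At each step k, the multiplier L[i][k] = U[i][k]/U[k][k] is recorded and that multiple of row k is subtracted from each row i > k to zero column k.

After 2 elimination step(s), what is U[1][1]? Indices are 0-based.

[col 0] pivot -2
  R1 -= 3*R0 → (0, -3, 0)  (L[1][0] := 3)
  R2 -= 3*R0 → (0, -9, -2)  (L[2][0] := 3)
[col 1] pivot -3
  R2 -= 3*R1 → (0, 0, -2)  (L[2][1] := 3)

U[1][1] = -3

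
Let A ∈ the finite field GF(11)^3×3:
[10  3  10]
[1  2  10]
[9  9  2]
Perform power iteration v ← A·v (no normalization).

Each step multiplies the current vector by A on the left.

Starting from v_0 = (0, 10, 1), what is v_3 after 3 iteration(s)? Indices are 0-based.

v_0 = (0, 10, 1).
v_1 = A·v_0 = (7, 8, 4).
v_2 = A·v_1 = (2, 8, 0).
v_3 = A·v_2 = (0, 7, 2).

v_3 = (0, 7, 2)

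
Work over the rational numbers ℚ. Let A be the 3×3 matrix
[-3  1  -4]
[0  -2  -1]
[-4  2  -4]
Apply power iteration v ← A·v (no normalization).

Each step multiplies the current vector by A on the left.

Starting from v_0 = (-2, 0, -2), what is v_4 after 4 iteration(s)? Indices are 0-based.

v_4 = (-5472, -1152, -6072)

v_0 = (-2, 0, -2).
v_1 = A·v_0 = (14, 2, 16).
v_2 = A·v_1 = (-104, -20, -116).
v_3 = A·v_2 = (756, 156, 840).
v_4 = A·v_3 = (-5472, -1152, -6072).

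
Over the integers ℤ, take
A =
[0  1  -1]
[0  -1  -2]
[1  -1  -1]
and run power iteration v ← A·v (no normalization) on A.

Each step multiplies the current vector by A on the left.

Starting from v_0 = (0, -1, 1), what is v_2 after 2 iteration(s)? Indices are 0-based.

v_0 = (0, -1, 1).
v_1 = A·v_0 = (-2, -1, 0).
v_2 = A·v_1 = (-1, 1, -1).

v_2 = (-1, 1, -1)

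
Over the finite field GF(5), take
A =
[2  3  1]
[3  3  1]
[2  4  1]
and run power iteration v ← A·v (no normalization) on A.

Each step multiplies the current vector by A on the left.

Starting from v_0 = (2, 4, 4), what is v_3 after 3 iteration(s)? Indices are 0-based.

v_0 = (2, 4, 4).
v_1 = A·v_0 = (0, 2, 4).
v_2 = A·v_1 = (0, 0, 2).
v_3 = A·v_2 = (2, 2, 2).

v_3 = (2, 2, 2)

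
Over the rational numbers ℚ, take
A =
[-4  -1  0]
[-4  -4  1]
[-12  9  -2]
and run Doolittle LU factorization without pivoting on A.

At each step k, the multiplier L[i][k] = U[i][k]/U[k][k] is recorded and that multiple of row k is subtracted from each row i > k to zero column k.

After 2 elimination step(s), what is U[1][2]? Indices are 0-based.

U[1][2] = 1

[col 0] pivot -4
  R1 -= 1*R0 → (0, -3, 1)  (L[1][0] := 1)
  R2 -= 3*R0 → (0, 12, -2)  (L[2][0] := 3)
[col 1] pivot -3
  R2 -= -4*R1 → (0, 0, 2)  (L[2][1] := -4)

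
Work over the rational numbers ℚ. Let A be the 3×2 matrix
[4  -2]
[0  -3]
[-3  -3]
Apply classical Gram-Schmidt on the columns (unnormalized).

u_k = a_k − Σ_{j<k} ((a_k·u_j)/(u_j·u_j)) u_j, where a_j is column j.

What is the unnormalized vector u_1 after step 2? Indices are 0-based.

Step 1: u_0 = a_0 = (4, 0, -3).
Step 2: u_1 = a_1 − (1/25)·u_0 = (-54/25, -3, -72/25).

u_1 = (-54/25, -3, -72/25)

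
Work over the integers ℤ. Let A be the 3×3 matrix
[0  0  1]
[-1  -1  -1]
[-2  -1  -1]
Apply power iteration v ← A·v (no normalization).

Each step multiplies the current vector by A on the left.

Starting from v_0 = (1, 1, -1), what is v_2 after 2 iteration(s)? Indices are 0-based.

v_0 = (1, 1, -1).
v_1 = A·v_0 = (-1, -1, -2).
v_2 = A·v_1 = (-2, 4, 5).

v_2 = (-2, 4, 5)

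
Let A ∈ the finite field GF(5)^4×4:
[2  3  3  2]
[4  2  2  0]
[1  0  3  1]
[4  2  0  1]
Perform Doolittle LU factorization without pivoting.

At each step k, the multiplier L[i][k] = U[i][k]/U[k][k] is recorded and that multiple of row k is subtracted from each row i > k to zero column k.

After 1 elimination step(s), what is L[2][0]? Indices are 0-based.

Step 1: pivot at (0,0) is 2.
  row1 ← row1 − (2)·row0  ⇒  L[1][0]=2, U row1=(0, 1, 1, 1)
  row2 ← row2 − (3)·row0  ⇒  L[2][0]=3, U row2=(0, 1, 4, 0)
  row3 ← row3 − (2)·row0  ⇒  L[3][0]=2, U row3=(0, 1, 4, 2)

L[2][0] = 3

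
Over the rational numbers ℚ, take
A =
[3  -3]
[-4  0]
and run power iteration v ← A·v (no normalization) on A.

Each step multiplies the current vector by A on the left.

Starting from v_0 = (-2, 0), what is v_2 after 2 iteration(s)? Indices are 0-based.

v_0 = (-2, 0).
v_1 = A·v_0 = (-6, 8).
v_2 = A·v_1 = (-42, 24).

v_2 = (-42, 24)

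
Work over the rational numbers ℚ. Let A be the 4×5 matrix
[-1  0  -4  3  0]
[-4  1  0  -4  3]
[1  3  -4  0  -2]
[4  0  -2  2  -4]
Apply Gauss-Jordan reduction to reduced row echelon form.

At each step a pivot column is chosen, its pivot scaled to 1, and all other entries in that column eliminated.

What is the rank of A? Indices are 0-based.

pivot(0,0)=-1: scale R0 → (1, 0, 4, -3, 0)
  clear (1,0): R1 −= (-4)R0 → (0, 1, 16, -16, 3)
  clear (2,0): R2 −= (1)R0 → (0, 3, -8, 3, -2)
  clear (3,0): R3 −= (4)R0 → (0, 0, -18, 14, -4)
pivot(1,1)=1: scale R1 → (0, 1, 16, -16, 3)
  clear (2,1): R2 −= (3)R1 → (0, 0, -56, 51, -11)
pivot(2,2)=-56: scale R2 → (0, 0, 1, -51/56, 11/56)
  clear (0,2): R0 −= (4)R2 → (1, 0, 0, 9/14, -11/14)
  clear (1,2): R1 −= (16)R2 → (0, 1, 0, -10/7, -1/7)
  clear (3,2): R3 −= (-18)R2 → (0, 0, 0, -67/28, -13/28)
pivot(3,3)=-67/28: scale R3 → (0, 0, 0, 1, 13/67)
  clear (0,3): R0 −= (9/14)R3 → (1, 0, 0, 0, -61/67)
  clear (1,3): R1 −= (-10/7)R3 → (0, 1, 0, 0, 9/67)
  clear (2,3): R2 −= (-51/56)R3 → (0, 0, 1, 0, 25/67)

rank = 4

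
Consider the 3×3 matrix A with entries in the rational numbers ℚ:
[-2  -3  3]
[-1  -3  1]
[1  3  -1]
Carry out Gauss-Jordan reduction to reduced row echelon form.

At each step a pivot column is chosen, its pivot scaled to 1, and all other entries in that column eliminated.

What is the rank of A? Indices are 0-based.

rank = 2

[1] R0 /= -2  ⇒  (1, 3/2, -3/2)
     R1 -= -1·R0  ⇒  (0, -3/2, -1/2)
     R2 -= 1·R0  ⇒  (0, 3/2, 1/2)
[2] R1 /= -3/2  ⇒  (0, 1, 1/3)
     R0 -= 3/2·R1  ⇒  (1, 0, -2)
     R2 -= 3/2·R1  ⇒  (0, 0, 0)
column 2 empty below row 2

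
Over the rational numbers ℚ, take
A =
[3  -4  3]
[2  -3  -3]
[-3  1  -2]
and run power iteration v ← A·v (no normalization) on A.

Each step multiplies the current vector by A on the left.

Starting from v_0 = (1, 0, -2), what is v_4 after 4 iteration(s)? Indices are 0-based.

v_4 = (430, 39, -313)

v_0 = (1, 0, -2).
v_1 = A·v_0 = (-3, 8, 1).
v_2 = A·v_1 = (-38, -33, 15).
v_3 = A·v_2 = (63, -22, 51).
v_4 = A·v_3 = (430, 39, -313).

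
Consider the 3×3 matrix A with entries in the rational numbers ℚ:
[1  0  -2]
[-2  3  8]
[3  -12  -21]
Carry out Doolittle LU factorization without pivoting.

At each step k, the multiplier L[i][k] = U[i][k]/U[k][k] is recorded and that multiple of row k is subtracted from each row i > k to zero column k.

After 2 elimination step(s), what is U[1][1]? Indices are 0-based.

U[1][1] = 3

Step 1: pivot at (0,0) is 1.
  row1 ← row1 − (-2)·row0  ⇒  L[1][0]=-2, U row1=(0, 3, 4)
  row2 ← row2 − (3)·row0  ⇒  L[2][0]=3, U row2=(0, -12, -15)
Step 2: pivot at (1,1) is 3.
  row2 ← row2 − (-4)·row1  ⇒  L[2][1]=-4, U row2=(0, 0, 1)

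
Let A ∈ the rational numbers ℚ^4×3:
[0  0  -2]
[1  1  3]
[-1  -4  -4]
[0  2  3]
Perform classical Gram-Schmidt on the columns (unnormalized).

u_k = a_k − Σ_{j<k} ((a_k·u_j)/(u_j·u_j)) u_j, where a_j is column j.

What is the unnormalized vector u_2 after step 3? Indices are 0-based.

Step 1: u_0 = a_0 = (0, 1, -1, 0).
Step 2: u_1 = a_1 − (5/2)·u_0 = (0, -3/2, -3/2, 2).
Step 3: u_2 = a_2 − (7/2)·u_0 − (15/17)·u_1 = (-2, 14/17, 14/17, 21/17).

u_2 = (-2, 14/17, 14/17, 21/17)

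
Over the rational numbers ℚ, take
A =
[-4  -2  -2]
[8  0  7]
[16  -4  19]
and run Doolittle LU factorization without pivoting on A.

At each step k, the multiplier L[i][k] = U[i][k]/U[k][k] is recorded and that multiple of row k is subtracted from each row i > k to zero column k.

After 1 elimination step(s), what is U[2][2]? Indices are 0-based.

U[2][2] = 11

[col 0] pivot -4
  R1 -= -2*R0 → (0, -4, 3)  (L[1][0] := -2)
  R2 -= -4*R0 → (0, -12, 11)  (L[2][0] := -4)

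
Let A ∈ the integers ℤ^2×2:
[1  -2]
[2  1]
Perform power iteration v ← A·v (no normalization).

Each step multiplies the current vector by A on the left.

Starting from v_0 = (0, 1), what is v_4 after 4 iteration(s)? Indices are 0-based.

v_0 = (0, 1).
v_1 = A·v_0 = (-2, 1).
v_2 = A·v_1 = (-4, -3).
v_3 = A·v_2 = (2, -11).
v_4 = A·v_3 = (24, -7).

v_4 = (24, -7)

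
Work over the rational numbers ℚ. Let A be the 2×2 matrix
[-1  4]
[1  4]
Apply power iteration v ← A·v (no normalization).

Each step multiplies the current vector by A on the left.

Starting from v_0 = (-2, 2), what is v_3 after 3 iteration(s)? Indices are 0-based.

v_0 = (-2, 2).
v_1 = A·v_0 = (10, 6).
v_2 = A·v_1 = (14, 34).
v_3 = A·v_2 = (122, 150).

v_3 = (122, 150)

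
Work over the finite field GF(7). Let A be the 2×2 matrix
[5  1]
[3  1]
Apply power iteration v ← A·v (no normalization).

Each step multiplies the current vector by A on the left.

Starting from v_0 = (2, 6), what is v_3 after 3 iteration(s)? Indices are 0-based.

v_3 = (2, 0)

v_0 = (2, 6).
v_1 = A·v_0 = (2, 5).
v_2 = A·v_1 = (1, 4).
v_3 = A·v_2 = (2, 0).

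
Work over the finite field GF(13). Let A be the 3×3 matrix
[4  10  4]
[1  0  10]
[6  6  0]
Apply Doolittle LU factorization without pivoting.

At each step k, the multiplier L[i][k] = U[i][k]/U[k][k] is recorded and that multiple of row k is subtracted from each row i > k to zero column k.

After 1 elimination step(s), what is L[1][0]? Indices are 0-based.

[col 0] pivot 4
  R1 -= 10*R0 → (0, 4, 9)  (L[1][0] := 10)
  R2 -= 8*R0 → (0, 4, 7)  (L[2][0] := 8)

L[1][0] = 10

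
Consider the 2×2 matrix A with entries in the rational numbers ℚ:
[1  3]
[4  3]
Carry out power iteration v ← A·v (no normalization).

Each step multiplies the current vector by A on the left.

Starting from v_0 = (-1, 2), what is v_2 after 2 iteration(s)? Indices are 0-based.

v_2 = (11, 26)

v_0 = (-1, 2).
v_1 = A·v_0 = (5, 2).
v_2 = A·v_1 = (11, 26).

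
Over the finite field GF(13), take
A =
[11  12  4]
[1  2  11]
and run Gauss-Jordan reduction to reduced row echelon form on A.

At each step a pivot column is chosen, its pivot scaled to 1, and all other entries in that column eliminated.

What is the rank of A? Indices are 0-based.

[1] R0 /= 11  ⇒  (1, 7, 11)
     R1 -= 1·R0  ⇒  (0, 8, 0)
[2] R1 /= 8  ⇒  (0, 1, 0)
     R0 -= 7·R1  ⇒  (1, 0, 11)

rank = 2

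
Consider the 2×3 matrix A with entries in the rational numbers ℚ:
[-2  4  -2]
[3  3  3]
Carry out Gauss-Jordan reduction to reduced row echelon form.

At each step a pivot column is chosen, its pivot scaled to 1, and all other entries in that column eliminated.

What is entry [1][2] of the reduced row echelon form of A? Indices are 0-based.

M[1][2] = 0

pivot(0,0)=-2: scale R0 → (1, -2, 1)
  clear (1,0): R1 −= (3)R0 → (0, 9, 0)
pivot(1,1)=9: scale R1 → (0, 1, 0)
  clear (0,1): R0 −= (-2)R1 → (1, 0, 1)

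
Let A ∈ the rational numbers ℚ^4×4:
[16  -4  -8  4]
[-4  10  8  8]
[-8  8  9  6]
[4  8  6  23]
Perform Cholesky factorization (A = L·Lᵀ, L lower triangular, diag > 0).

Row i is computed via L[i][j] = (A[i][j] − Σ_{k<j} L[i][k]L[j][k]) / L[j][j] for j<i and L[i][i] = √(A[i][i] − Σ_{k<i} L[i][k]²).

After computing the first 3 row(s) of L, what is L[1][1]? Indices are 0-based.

L[1][1] = 3

Step 1: L[0][0] = √(16) = 4.
  L[1][0] = (-4) / L[0][0] = -1.
Step 2: L[1][1] = √(9) = 3.
  L[2][0] = (-8) / L[0][0] = -2.
  L[2][1] = (6) / L[1][1] = 2.
Step 3: L[2][2] = √(1) = 1.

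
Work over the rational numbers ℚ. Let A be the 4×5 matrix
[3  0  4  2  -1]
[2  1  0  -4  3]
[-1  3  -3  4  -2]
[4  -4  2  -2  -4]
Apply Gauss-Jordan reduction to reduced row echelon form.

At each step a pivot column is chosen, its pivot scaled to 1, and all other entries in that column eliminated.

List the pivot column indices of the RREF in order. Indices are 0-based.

pivot columns: 0, 1, 2, 3

pivot(0,0)=3: scale R0 → (1, 0, 4/3, 2/3, -1/3)
  clear (1,0): R1 −= (2)R0 → (0, 1, -8/3, -16/3, 11/3)
  clear (2,0): R2 −= (-1)R0 → (0, 3, -5/3, 14/3, -7/3)
  clear (3,0): R3 −= (4)R0 → (0, -4, -10/3, -14/3, -8/3)
pivot(1,1)=1: scale R1 → (0, 1, -8/3, -16/3, 11/3)
  clear (2,1): R2 −= (3)R1 → (0, 0, 19/3, 62/3, -40/3)
  clear (3,1): R3 −= (-4)R1 → (0, 0, -14, -26, 12)
pivot(2,2)=19/3: scale R2 → (0, 0, 1, 62/19, -40/19)
  clear (0,2): R0 −= (4/3)R2 → (1, 0, 0, -70/19, 47/19)
  clear (1,2): R1 −= (-8/3)R2 → (0, 1, 0, 64/19, -37/19)
  clear (3,2): R3 −= (-14)R2 → (0, 0, 0, 374/19, -332/19)
pivot(3,3)=374/19: scale R3 → (0, 0, 0, 1, -166/187)
  clear (0,3): R0 −= (-70/19)R3 → (1, 0, 0, 0, -149/187)
  clear (1,3): R1 −= (64/19)R3 → (0, 1, 0, 0, 195/187)
  clear (2,3): R2 −= (62/19)R3 → (0, 0, 1, 0, 148/187)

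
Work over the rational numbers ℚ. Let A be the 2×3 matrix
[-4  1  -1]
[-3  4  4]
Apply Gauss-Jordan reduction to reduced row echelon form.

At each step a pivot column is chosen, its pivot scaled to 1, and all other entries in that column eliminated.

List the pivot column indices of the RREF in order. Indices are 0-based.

pivot columns: 0, 1

pivot(0,0)=-4: scale R0 → (1, -1/4, 1/4)
  clear (1,0): R1 −= (-3)R0 → (0, 13/4, 19/4)
pivot(1,1)=13/4: scale R1 → (0, 1, 19/13)
  clear (0,1): R0 −= (-1/4)R1 → (1, 0, 8/13)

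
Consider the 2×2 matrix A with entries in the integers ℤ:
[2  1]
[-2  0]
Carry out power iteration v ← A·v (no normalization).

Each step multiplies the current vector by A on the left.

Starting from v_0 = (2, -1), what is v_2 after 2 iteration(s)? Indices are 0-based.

v_0 = (2, -1).
v_1 = A·v_0 = (3, -4).
v_2 = A·v_1 = (2, -6).

v_2 = (2, -6)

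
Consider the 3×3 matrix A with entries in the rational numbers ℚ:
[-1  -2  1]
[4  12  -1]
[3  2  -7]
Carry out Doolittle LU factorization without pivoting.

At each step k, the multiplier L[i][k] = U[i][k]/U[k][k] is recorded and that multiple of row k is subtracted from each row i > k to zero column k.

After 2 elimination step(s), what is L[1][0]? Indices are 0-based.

L[1][0] = -4

k=0: U[0][0]=-1
  eliminate (1,0): mult=-4, new row 1: (0, 4, 3); set L[1][0]=-4
  eliminate (2,0): mult=-3, new row 2: (0, -4, -4); set L[2][0]=-3
k=1: U[1][1]=4
  eliminate (2,1): mult=-1, new row 2: (0, 0, -1); set L[2][1]=-1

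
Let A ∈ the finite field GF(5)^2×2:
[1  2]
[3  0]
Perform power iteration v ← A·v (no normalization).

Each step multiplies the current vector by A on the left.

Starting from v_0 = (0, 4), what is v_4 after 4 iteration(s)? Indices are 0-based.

v_4 = (4, 3)

v_0 = (0, 4).
v_1 = A·v_0 = (3, 0).
v_2 = A·v_1 = (3, 4).
v_3 = A·v_2 = (1, 4).
v_4 = A·v_3 = (4, 3).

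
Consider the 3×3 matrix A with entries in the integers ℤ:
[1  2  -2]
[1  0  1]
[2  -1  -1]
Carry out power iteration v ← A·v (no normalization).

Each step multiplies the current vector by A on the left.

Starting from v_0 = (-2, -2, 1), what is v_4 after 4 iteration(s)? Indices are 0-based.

v_0 = (-2, -2, 1).
v_1 = A·v_0 = (-8, -1, -3).
v_2 = A·v_1 = (-4, -11, -12).
v_3 = A·v_2 = (-2, -16, 15).
v_4 = A·v_3 = (-64, 13, -3).

v_4 = (-64, 13, -3)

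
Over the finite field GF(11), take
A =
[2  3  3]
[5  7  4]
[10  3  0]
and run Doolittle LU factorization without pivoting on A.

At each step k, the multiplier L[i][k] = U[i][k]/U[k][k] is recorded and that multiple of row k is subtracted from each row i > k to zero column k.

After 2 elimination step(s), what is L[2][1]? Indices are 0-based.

L[2][1] = 2

[col 0] pivot 2
  R1 -= 8*R0 → (0, 5, 2)  (L[1][0] := 8)
  R2 -= 5*R0 → (0, 10, 7)  (L[2][0] := 5)
[col 1] pivot 5
  R2 -= 2*R1 → (0, 0, 3)  (L[2][1] := 2)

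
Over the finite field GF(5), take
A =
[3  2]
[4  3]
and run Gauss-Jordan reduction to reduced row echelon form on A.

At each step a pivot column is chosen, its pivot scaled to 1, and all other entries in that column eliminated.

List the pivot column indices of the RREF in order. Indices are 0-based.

pivot columns: 0, 1

step 1: normalize row 0 (÷3) = (1, 4)
  row 1: subtract 4×row0 = (0, 2)
step 2: normalize row 1 (÷2) = (0, 1)
  row 0: subtract 4×row1 = (1, 0)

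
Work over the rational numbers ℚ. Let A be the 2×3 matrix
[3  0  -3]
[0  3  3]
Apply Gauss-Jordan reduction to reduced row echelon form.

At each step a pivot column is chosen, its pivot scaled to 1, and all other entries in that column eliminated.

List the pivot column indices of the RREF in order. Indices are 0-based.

[1] R0 /= 3  ⇒  (1, 0, -1)
[2] R1 /= 3  ⇒  (0, 1, 1)

pivot columns: 0, 1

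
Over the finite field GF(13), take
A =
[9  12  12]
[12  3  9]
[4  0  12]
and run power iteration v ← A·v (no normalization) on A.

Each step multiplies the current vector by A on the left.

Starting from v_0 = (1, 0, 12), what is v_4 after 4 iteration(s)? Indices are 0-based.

v_0 = (1, 0, 12).
v_1 = A·v_0 = (10, 3, 5).
v_2 = A·v_1 = (4, 5, 9).
v_3 = A·v_2 = (9, 1, 7).
v_4 = A·v_3 = (8, 5, 3).

v_4 = (8, 5, 3)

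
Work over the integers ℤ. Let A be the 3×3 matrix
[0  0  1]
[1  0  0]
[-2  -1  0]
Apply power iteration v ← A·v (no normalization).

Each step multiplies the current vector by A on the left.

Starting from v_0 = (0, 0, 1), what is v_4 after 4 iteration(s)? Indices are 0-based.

v_0 = (0, 0, 1).
v_1 = A·v_0 = (1, 0, 0).
v_2 = A·v_1 = (0, 1, -2).
v_3 = A·v_2 = (-2, 0, -1).
v_4 = A·v_3 = (-1, -2, 4).

v_4 = (-1, -2, 4)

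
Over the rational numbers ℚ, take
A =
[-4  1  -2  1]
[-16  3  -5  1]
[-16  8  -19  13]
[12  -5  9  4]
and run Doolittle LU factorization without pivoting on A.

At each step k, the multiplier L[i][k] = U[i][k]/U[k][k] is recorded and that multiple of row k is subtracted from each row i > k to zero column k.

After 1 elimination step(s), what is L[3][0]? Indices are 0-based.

k=0: U[0][0]=-4
  eliminate (1,0): mult=4, new row 1: (0, -1, 3, -3); set L[1][0]=4
  eliminate (2,0): mult=4, new row 2: (0, 4, -11, 9); set L[2][0]=4
  eliminate (3,0): mult=-3, new row 3: (0, -2, 3, 7); set L[3][0]=-3

L[3][0] = -3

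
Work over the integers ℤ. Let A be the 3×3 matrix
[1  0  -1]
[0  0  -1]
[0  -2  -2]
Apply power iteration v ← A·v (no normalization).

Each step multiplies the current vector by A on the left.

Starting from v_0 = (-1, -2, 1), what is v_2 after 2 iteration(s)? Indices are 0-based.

v_2 = (-4, -2, -2)

v_0 = (-1, -2, 1).
v_1 = A·v_0 = (-2, -1, 2).
v_2 = A·v_1 = (-4, -2, -2).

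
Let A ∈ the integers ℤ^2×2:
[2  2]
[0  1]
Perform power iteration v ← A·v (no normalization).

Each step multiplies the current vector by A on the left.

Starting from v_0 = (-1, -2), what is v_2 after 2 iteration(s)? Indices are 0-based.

v_2 = (-16, -2)

v_0 = (-1, -2).
v_1 = A·v_0 = (-6, -2).
v_2 = A·v_1 = (-16, -2).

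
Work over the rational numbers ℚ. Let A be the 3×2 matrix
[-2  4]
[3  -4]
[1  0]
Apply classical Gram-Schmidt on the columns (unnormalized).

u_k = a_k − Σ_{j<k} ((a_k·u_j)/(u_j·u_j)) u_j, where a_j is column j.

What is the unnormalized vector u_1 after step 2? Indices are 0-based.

Step 1: u_0 = a_0 = (-2, 3, 1).
Step 2: u_1 = a_1 − (-10/7)·u_0 = (8/7, 2/7, 10/7).

u_1 = (8/7, 2/7, 10/7)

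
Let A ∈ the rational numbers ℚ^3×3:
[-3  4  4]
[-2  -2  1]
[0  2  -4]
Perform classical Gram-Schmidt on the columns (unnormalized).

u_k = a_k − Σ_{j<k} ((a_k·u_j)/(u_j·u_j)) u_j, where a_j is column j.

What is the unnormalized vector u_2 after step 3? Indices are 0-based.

Step 1: u_0 = a_0 = (-3, -2, 0).
Step 2: u_1 = a_1 − (-8/13)·u_0 = (28/13, -42/13, 2).
Step 3: u_2 = a_2 − (-14/13)·u_0 − (-17/124)·u_1 = (33/31, -99/62, -231/62).

u_2 = (33/31, -99/62, -231/62)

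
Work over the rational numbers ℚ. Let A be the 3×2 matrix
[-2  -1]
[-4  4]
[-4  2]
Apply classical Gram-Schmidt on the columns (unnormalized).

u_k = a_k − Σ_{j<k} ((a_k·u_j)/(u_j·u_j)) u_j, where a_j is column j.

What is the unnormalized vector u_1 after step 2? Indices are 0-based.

Step 1: u_0 = a_0 = (-2, -4, -4).
Step 2: u_1 = a_1 − (-11/18)·u_0 = (-20/9, 14/9, -4/9).

u_1 = (-20/9, 14/9, -4/9)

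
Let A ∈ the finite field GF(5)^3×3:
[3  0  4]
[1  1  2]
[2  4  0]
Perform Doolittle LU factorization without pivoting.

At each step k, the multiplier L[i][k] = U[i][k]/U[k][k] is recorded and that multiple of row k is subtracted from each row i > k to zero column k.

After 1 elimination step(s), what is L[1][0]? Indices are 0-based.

L[1][0] = 2

Step 1: pivot at (0,0) is 3.
  row1 ← row1 − (2)·row0  ⇒  L[1][0]=2, U row1=(0, 1, 4)
  row2 ← row2 − (4)·row0  ⇒  L[2][0]=4, U row2=(0, 4, 4)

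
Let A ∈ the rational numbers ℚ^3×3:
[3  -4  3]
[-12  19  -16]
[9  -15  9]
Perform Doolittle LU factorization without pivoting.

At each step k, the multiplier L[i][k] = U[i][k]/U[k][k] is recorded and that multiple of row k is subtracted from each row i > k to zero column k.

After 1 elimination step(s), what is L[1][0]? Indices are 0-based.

L[1][0] = -4

[col 0] pivot 3
  R1 -= -4*R0 → (0, 3, -4)  (L[1][0] := -4)
  R2 -= 3*R0 → (0, -3, 0)  (L[2][0] := 3)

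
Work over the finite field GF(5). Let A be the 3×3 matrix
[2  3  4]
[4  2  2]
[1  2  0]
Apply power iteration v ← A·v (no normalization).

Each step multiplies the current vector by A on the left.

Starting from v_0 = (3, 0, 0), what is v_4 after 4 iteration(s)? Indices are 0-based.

v_0 = (3, 0, 0).
v_1 = A·v_0 = (1, 2, 3).
v_2 = A·v_1 = (0, 4, 0).
v_3 = A·v_2 = (2, 3, 3).
v_4 = A·v_3 = (0, 0, 3).

v_4 = (0, 0, 3)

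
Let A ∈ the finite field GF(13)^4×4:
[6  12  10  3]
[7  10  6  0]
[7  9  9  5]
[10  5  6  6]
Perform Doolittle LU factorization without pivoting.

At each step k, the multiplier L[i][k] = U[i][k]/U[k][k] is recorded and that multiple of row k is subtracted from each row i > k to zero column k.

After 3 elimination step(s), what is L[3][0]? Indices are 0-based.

Step 1: pivot at (0,0) is 6.
  row1 ← row1 − (12)·row0  ⇒  L[1][0]=12, U row1=(0, 9, 3, 3)
  row2 ← row2 − (12)·row0  ⇒  L[2][0]=12, U row2=(0, 8, 6, 8)
  row3 ← row3 − (6)·row0  ⇒  L[3][0]=6, U row3=(0, 11, 11, 1)
Step 2: pivot at (1,1) is 9.
  row2 ← row2 − (11)·row1  ⇒  L[2][1]=11, U row2=(0, 0, 12, 1)
  row3 ← row3 − (7)·row1  ⇒  L[3][1]=7, U row3=(0, 0, 3, 6)
Step 3: pivot at (2,2) is 12.
  row3 ← row3 − (10)·row2  ⇒  L[3][2]=10, U row3=(0, 0, 0, 9)

L[3][0] = 6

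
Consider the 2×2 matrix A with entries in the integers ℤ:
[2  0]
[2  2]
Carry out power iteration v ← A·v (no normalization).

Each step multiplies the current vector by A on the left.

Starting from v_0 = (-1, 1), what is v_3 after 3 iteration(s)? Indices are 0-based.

v_0 = (-1, 1).
v_1 = A·v_0 = (-2, 0).
v_2 = A·v_1 = (-4, -4).
v_3 = A·v_2 = (-8, -16).

v_3 = (-8, -16)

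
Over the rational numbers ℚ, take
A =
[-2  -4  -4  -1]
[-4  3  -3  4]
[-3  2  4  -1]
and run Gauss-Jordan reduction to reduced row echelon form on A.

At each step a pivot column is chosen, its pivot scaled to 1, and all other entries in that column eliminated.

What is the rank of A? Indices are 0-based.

step 1: normalize row 0 (÷-2) = (1, 2, 2, 1/2)
  row 1: subtract -4×row0 = (0, 11, 5, 6)
  row 2: subtract -3×row0 = (0, 8, 10, 1/2)
step 2: normalize row 1 (÷11) = (0, 1, 5/11, 6/11)
  row 0: subtract 2×row1 = (1, 0, 12/11, -13/22)
  row 2: subtract 8×row1 = (0, 0, 70/11, -85/22)
step 3: normalize row 2 (÷70/11) = (0, 0, 1, -17/28)
  row 0: subtract 12/11×row2 = (1, 0, 0, 1/14)
  row 1: subtract 5/11×row2 = (0, 1, 0, 23/28)

rank = 3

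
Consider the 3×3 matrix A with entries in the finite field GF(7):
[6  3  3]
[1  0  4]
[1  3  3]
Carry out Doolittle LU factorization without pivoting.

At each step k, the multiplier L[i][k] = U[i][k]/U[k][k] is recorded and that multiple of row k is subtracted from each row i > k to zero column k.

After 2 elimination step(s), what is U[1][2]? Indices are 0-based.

k=0: U[0][0]=6
  eliminate (1,0): mult=6, new row 1: (0, 3, 0); set L[1][0]=6
  eliminate (2,0): mult=6, new row 2: (0, 6, 6); set L[2][0]=6
k=1: U[1][1]=3
  eliminate (2,1): mult=2, new row 2: (0, 0, 6); set L[2][1]=2

U[1][2] = 0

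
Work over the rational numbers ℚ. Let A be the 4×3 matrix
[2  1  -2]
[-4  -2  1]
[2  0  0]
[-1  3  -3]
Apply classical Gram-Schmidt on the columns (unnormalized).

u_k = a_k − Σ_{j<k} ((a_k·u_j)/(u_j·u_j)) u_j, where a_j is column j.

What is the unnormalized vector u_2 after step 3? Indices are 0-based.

Step 1: u_0 = a_0 = (2, -4, 2, -1).
Step 2: u_1 = a_1 − (7/25)·u_0 = (11/25, -22/25, -14/25, 82/25).
Step 3: u_2 = a_2 − (-1/5)·u_0 − (-290/301)·u_1 = (-354/301, -195/301, -6/43, -12/301).

u_2 = (-354/301, -195/301, -6/43, -12/301)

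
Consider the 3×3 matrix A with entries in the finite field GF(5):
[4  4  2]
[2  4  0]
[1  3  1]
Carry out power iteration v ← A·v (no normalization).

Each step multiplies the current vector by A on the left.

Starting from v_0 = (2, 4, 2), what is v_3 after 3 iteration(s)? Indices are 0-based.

v_0 = (2, 4, 2).
v_1 = A·v_0 = (3, 0, 1).
v_2 = A·v_1 = (4, 1, 4).
v_3 = A·v_2 = (3, 2, 1).

v_3 = (3, 2, 1)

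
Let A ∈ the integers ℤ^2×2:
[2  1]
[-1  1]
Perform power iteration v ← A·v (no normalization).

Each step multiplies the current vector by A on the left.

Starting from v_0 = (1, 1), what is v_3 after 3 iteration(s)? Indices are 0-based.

v_0 = (1, 1).
v_1 = A·v_0 = (3, 0).
v_2 = A·v_1 = (6, -3).
v_3 = A·v_2 = (9, -9).

v_3 = (9, -9)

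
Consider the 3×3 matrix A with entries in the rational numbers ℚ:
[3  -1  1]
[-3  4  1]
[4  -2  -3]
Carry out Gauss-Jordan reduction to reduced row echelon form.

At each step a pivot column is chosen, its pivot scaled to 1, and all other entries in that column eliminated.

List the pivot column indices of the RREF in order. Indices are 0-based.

pivot columns: 0, 1, 2

pivot(0,0)=3: scale R0 → (1, -1/3, 1/3)
  clear (1,0): R1 −= (-3)R0 → (0, 3, 2)
  clear (2,0): R2 −= (4)R0 → (0, -2/3, -13/3)
pivot(1,1)=3: scale R1 → (0, 1, 2/3)
  clear (0,1): R0 −= (-1/3)R1 → (1, 0, 5/9)
  clear (2,1): R2 −= (-2/3)R1 → (0, 0, -35/9)
pivot(2,2)=-35/9: scale R2 → (0, 0, 1)
  clear (0,2): R0 −= (5/9)R2 → (1, 0, 0)
  clear (1,2): R1 −= (2/3)R2 → (0, 1, 0)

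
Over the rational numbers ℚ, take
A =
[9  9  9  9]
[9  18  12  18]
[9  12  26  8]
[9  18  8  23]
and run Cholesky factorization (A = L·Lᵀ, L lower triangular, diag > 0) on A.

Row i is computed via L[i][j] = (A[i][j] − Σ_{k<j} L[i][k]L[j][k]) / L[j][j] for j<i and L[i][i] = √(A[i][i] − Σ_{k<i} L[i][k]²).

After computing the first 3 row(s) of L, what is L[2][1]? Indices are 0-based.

Step 1: L[0][0] = √(9) = 3.
  L[1][0] = (9) / L[0][0] = 3.
Step 2: L[1][1] = √(9) = 3.
  L[2][0] = (9) / L[0][0] = 3.
  L[2][1] = (3) / L[1][1] = 1.
Step 3: L[2][2] = √(16) = 4.

L[2][1] = 1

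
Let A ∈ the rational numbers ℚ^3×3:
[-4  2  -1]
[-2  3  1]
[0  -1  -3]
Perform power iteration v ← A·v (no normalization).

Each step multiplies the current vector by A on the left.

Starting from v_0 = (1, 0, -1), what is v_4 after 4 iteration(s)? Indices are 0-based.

v_4 = (-18, -6, -42)

v_0 = (1, 0, -1).
v_1 = A·v_0 = (-3, -3, 3).
v_2 = A·v_1 = (3, 0, -6).
v_3 = A·v_2 = (-6, -12, 18).
v_4 = A·v_3 = (-18, -6, -42).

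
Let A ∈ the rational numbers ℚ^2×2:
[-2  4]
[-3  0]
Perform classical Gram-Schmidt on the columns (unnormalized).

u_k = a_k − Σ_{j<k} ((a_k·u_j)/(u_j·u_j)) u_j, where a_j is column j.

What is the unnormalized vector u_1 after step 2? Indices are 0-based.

u_1 = (36/13, -24/13)

Step 1: u_0 = a_0 = (-2, -3).
Step 2: u_1 = a_1 − (-8/13)·u_0 = (36/13, -24/13).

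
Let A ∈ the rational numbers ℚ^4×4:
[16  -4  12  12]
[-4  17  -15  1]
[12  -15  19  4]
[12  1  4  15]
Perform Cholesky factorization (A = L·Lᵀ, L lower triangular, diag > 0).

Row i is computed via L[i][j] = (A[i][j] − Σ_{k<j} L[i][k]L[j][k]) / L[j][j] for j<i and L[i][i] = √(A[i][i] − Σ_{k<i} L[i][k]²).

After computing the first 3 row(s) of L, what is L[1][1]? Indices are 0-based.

Step 1: L[0][0] = √(16) = 4.
  L[1][0] = (-4) / L[0][0] = -1.
Step 2: L[1][1] = √(16) = 4.
  L[2][0] = (12) / L[0][0] = 3.
  L[2][1] = (-12) / L[1][1] = -3.
Step 3: L[2][2] = √(1) = 1.

L[1][1] = 4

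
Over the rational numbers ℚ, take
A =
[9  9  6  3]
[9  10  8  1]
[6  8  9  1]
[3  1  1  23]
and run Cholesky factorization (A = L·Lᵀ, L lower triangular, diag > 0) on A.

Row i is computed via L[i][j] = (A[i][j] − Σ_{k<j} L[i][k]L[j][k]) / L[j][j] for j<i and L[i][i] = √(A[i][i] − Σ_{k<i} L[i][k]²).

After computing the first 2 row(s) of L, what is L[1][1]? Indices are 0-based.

Step 1: L[0][0] = √(9) = 3.
  L[1][0] = (9) / L[0][0] = 3.
Step 2: L[1][1] = √(1) = 1.

L[1][1] = 1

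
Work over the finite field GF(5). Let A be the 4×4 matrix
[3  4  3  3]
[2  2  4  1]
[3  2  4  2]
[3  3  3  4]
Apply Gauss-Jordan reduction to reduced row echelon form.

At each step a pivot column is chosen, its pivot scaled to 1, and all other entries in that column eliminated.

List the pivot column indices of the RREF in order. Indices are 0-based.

pivot columns: 0, 1, 2, 3

[1] R0 /= 3  ⇒  (1, 3, 1, 1)
     R1 -= 2·R0  ⇒  (0, 1, 2, 4)
     R2 -= 3·R0  ⇒  (0, 3, 1, 4)
     R3 -= 3·R0  ⇒  (0, 4, 0, 1)
[2] R1 /= 1  ⇒  (0, 1, 2, 4)
     R0 -= 3·R1  ⇒  (1, 0, 0, 4)
     R2 -= 3·R1  ⇒  (0, 0, 0, 2)
     R3 -= 4·R1  ⇒  (0, 0, 2, 0)
[3] R2 <-> R3
[3] R2 /= 2  ⇒  (0, 0, 1, 0)
     R1 -= 2·R2  ⇒  (0, 1, 0, 4)
[4] R3 /= 2  ⇒  (0, 0, 0, 1)
     R0 -= 4·R3  ⇒  (1, 0, 0, 0)
     R1 -= 4·R3  ⇒  (0, 1, 0, 0)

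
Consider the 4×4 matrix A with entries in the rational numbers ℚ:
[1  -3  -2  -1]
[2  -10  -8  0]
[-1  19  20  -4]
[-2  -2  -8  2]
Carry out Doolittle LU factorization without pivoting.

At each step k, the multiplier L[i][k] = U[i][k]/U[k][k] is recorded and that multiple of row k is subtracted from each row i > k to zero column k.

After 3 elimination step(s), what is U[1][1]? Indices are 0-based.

U[1][1] = -4

[col 0] pivot 1
  R1 -= 2*R0 → (0, -4, -4, 2)  (L[1][0] := 2)
  R2 -= -1*R0 → (0, 16, 18, -5)  (L[2][0] := -1)
  R3 -= -2*R0 → (0, -8, -12, 0)  (L[3][0] := -2)
[col 1] pivot -4
  R2 -= -4*R1 → (0, 0, 2, 3)  (L[2][1] := -4)
  R3 -= 2*R1 → (0, 0, -4, -4)  (L[3][1] := 2)
[col 2] pivot 2
  R3 -= -2*R2 → (0, 0, 0, 2)  (L[3][2] := -2)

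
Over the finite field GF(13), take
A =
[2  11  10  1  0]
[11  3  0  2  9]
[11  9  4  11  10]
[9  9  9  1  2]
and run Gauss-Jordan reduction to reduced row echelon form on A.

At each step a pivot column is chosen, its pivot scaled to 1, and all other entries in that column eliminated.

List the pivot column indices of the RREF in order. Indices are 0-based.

[1] R0 /= 2  ⇒  (1, 12, 5, 7, 0)
     R1 -= 11·R0  ⇒  (0, 1, 10, 3, 9)
     R2 -= 11·R0  ⇒  (0, 7, 1, 12, 10)
     R3 -= 9·R0  ⇒  (0, 5, 3, 3, 2)
[2] R1 /= 1  ⇒  (0, 1, 10, 3, 9)
     R0 -= 12·R1  ⇒  (1, 0, 2, 10, 9)
     R2 -= 7·R1  ⇒  (0, 0, 9, 4, 12)
     R3 -= 5·R1  ⇒  (0, 0, 5, 1, 9)
[3] R2 /= 9  ⇒  (0, 0, 1, 12, 10)
     R0 -= 2·R2  ⇒  (1, 0, 0, 12, 2)
     R1 -= 10·R2  ⇒  (0, 1, 0, 0, 0)
     R3 -= 5·R2  ⇒  (0, 0, 0, 6, 11)
[4] R3 /= 6  ⇒  (0, 0, 0, 1, 4)
     R0 -= 12·R3  ⇒  (1, 0, 0, 0, 6)
     R2 -= 12·R3  ⇒  (0, 0, 1, 0, 1)

pivot columns: 0, 1, 2, 3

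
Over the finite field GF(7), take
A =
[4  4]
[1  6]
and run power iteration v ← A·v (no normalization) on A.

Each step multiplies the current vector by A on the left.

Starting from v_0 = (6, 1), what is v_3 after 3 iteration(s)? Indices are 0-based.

v_3 = (4, 4)

v_0 = (6, 1).
v_1 = A·v_0 = (0, 5).
v_2 = A·v_1 = (6, 2).
v_3 = A·v_2 = (4, 4).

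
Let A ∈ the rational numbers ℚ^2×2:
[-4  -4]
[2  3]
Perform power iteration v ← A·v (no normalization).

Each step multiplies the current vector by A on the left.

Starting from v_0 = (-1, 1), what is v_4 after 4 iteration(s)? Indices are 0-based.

v_0 = (-1, 1).
v_1 = A·v_0 = (0, 1).
v_2 = A·v_1 = (-4, 3).
v_3 = A·v_2 = (4, 1).
v_4 = A·v_3 = (-20, 11).

v_4 = (-20, 11)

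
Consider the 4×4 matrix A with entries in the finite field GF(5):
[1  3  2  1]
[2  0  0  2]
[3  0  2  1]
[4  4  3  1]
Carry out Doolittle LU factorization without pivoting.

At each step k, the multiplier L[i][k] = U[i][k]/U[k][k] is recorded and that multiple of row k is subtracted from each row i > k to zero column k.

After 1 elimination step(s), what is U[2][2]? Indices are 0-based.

U[2][2] = 1

[col 0] pivot 1
  R1 -= 2*R0 → (0, 4, 1, 0)  (L[1][0] := 2)
  R2 -= 3*R0 → (0, 1, 1, 3)  (L[2][0] := 3)
  R3 -= 4*R0 → (0, 2, 0, 2)  (L[3][0] := 4)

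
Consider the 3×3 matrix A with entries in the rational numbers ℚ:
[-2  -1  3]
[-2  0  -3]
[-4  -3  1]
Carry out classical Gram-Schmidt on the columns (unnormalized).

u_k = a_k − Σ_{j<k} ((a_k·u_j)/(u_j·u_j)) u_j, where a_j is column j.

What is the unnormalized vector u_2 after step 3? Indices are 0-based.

u_2 = (3, -1, -1)

Step 1: u_0 = a_0 = (-2, -2, -4).
Step 2: u_1 = a_1 − (7/12)·u_0 = (1/6, 7/6, -2/3).
Step 3: u_2 = a_2 − (-1/6)·u_0 − (-2)·u_1 = (3, -1, -1).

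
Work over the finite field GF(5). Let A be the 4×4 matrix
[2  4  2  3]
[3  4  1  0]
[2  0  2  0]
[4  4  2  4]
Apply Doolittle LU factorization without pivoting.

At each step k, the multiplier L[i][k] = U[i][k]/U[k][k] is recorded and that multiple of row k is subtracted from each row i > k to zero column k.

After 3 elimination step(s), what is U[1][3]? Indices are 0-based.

U[1][3] = 3

[col 0] pivot 2
  R1 -= 4*R0 → (0, 3, 3, 3)  (L[1][0] := 4)
  R2 -= 1*R0 → (0, 1, 0, 2)  (L[2][0] := 1)
  R3 -= 2*R0 → (0, 1, 3, 3)  (L[3][0] := 2)
[col 1] pivot 3
  R2 -= 2*R1 → (0, 0, 4, 1)  (L[2][1] := 2)
  R3 -= 2*R1 → (0, 0, 2, 2)  (L[3][1] := 2)
[col 2] pivot 4
  R3 -= 3*R2 → (0, 0, 0, 4)  (L[3][2] := 3)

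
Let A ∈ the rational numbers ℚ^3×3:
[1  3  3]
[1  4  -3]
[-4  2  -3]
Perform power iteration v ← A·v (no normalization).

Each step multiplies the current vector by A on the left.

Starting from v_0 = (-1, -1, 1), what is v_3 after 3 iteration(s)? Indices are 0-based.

v_3 = (-145, -121, 79)

v_0 = (-1, -1, 1).
v_1 = A·v_0 = (-1, -8, -1).
v_2 = A·v_1 = (-28, -30, -9).
v_3 = A·v_2 = (-145, -121, 79).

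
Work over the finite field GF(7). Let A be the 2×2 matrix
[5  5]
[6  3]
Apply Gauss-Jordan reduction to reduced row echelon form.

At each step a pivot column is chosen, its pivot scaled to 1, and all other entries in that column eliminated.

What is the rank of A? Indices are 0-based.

step 1: normalize row 0 (÷5) = (1, 1)
  row 1: subtract 6×row0 = (0, 4)
step 2: normalize row 1 (÷4) = (0, 1)
  row 0: subtract 1×row1 = (1, 0)

rank = 2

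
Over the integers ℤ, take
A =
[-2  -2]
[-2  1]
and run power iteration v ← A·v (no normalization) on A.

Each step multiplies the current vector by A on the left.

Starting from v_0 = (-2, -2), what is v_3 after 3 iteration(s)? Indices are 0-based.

v_0 = (-2, -2).
v_1 = A·v_0 = (8, 2).
v_2 = A·v_1 = (-20, -14).
v_3 = A·v_2 = (68, 26).

v_3 = (68, 26)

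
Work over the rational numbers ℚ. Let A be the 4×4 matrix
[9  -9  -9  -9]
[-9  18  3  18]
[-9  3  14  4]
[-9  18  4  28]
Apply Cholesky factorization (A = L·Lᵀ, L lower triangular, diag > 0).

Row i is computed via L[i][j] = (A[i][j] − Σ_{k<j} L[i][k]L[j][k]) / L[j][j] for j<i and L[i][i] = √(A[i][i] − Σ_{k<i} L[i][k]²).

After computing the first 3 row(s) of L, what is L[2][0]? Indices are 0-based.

Step 1: L[0][0] = √(9) = 3.
  L[1][0] = (-9) / L[0][0] = -3.
Step 2: L[1][1] = √(9) = 3.
  L[2][0] = (-9) / L[0][0] = -3.
  L[2][1] = (-6) / L[1][1] = -2.
Step 3: L[2][2] = √(1) = 1.

L[2][0] = -3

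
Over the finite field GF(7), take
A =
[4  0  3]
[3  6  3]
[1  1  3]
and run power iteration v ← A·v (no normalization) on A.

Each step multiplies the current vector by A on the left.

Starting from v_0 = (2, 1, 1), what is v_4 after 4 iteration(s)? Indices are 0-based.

v_0 = (2, 1, 1).
v_1 = A·v_0 = (4, 1, 6).
v_2 = A·v_1 = (6, 1, 2).
v_3 = A·v_2 = (2, 2, 6).
v_4 = A·v_3 = (5, 1, 1).

v_4 = (5, 1, 1)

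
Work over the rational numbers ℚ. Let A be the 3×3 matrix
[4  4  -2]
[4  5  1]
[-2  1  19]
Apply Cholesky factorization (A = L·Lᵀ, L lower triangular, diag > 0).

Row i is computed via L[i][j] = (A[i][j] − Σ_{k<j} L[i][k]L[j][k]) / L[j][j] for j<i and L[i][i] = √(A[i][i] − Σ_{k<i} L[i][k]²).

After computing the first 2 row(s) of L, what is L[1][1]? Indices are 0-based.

Step 1: L[0][0] = √(4) = 2.
  L[1][0] = (4) / L[0][0] = 2.
Step 2: L[1][1] = √(1) = 1.

L[1][1] = 1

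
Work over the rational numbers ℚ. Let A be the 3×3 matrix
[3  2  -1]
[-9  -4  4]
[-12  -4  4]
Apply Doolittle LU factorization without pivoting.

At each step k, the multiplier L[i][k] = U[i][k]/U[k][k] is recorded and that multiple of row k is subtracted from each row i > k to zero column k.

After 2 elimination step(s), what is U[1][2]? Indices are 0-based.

[col 0] pivot 3
  R1 -= -3*R0 → (0, 2, 1)  (L[1][0] := -3)
  R2 -= -4*R0 → (0, 4, 0)  (L[2][0] := -4)
[col 1] pivot 2
  R2 -= 2*R1 → (0, 0, -2)  (L[2][1] := 2)

U[1][2] = 1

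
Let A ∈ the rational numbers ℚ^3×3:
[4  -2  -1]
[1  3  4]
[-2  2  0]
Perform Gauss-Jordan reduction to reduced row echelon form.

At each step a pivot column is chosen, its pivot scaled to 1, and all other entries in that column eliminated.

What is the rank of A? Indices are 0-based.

rank = 3

[1] R0 /= 4  ⇒  (1, -1/2, -1/4)
     R1 -= 1·R0  ⇒  (0, 7/2, 17/4)
     R2 -= -2·R0  ⇒  (0, 1, -1/2)
[2] R1 /= 7/2  ⇒  (0, 1, 17/14)
     R0 -= -1/2·R1  ⇒  (1, 0, 5/14)
     R2 -= 1·R1  ⇒  (0, 0, -12/7)
[3] R2 /= -12/7  ⇒  (0, 0, 1)
     R0 -= 5/14·R2  ⇒  (1, 0, 0)
     R1 -= 17/14·R2  ⇒  (0, 1, 0)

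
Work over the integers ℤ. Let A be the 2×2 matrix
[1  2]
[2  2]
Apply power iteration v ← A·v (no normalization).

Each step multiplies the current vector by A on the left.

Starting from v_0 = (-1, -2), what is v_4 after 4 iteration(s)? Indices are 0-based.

v_0 = (-1, -2).
v_1 = A·v_0 = (-5, -6).
v_2 = A·v_1 = (-17, -22).
v_3 = A·v_2 = (-61, -78).
v_4 = A·v_3 = (-217, -278).

v_4 = (-217, -278)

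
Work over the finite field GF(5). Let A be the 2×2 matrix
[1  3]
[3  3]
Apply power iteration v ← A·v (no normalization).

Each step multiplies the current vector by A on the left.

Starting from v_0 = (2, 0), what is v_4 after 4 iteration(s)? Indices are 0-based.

v_0 = (2, 0).
v_1 = A·v_0 = (2, 1).
v_2 = A·v_1 = (0, 4).
v_3 = A·v_2 = (2, 2).
v_4 = A·v_3 = (3, 2).

v_4 = (3, 2)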